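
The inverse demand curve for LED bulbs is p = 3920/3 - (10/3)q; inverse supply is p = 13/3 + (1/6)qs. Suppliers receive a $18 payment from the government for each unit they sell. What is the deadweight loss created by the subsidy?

Pre-subsidy: 3920/3 - (10/3)q = 13/3 + (1/6)q gives q* = 7814/21 and p* = 4180/63.
With the subsidy, sellers receive ps = pb + 18 for each unit, where pb is the price buyers pay.
On the curves, pb = 3920/3 - (10/3)q and ps = 13/3 + (1/6)q; the wedge ps − pb = 18 gives 13/3 + (1/6)q − (3920/3 - (10/3)q) = 18, so q' = 7922/21.
Then pb = 3920/3 − (10/3)·(7922/21) = 3100/63 and ps = 13/3 + (1/6)·(7922/21) = 4234/63.
The subsidy expands output by 7922/21 − 7814/21 = 36/7 past the efficient level; on those units the gap between marginal cost and willingness to pay runs from 0 up to 18.
DWL = ½ × 18 × 36/7 = 324/7.

Deadweight loss = 324/7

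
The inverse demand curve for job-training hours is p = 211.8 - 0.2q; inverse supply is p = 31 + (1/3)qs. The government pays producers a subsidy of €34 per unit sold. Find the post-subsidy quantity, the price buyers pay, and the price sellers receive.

Pre-subsidy: 211.8 - 0.2q = 31 + (1/3)q gives q* = 339 and p* = 144.
With the subsidy, sellers receive ps = pb + 34 for each unit, where pb is the price buyers pay.
On the curves, pb = 211.8 - 0.2q and ps = 31 + (1/3)q; the wedge ps − pb = 34 gives 31 + (1/3)q − (211.8 - 0.2q) = 34, so q' = 402.75.
Then pb = 211.8 − 0.2·402.75 = 131.25 and ps = 31 + (1/3)·402.75 = 165.25.

q' = 402.75; buyers pay €131.25; sellers receive €165.25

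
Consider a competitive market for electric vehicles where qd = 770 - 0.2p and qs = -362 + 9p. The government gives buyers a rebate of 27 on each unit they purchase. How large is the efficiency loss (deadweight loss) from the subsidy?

Deadweight loss = 6561/92

Pre-subsidy: 770 - 0.2p = -362 + 9p gives p* = 2830/23, q* = 17144/23.
With the rebate, buyers effectively pay pb = ps − 27, where ps is the price sellers receive.
Demand in terms of ps becomes qd = 770 − 0.2(ps − 27) = 775.4 - 0.2ps. Setting this equal to supply: 775.4 - 0.2ps = -362 + 9ps, so ps = 5687/46.
Buyers pay pb = 5687/46 − 27 = 4445/46; q' = -362 + 9·(5687/46) = 34531/46.
The subsidy expands output by 34531/46 − 17144/23 = 243/46 past the efficient level; on those units the gap between marginal cost and willingness to pay runs from 0 up to 27.
DWL = ½ × 27 × 243/46 = 6561/92.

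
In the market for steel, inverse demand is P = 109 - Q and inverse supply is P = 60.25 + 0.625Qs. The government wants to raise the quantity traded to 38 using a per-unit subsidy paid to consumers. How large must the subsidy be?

At Q = 38, from the demand curve buyers pay Pb = 109 − 1·38 = 71; from the supply curve sellers need Ps = 60.25 + 0.625·38 = 84.
The subsidy must fill the gap: s = Ps − Pb = 84 − 71 = 13.

Required subsidy s = 13 per unit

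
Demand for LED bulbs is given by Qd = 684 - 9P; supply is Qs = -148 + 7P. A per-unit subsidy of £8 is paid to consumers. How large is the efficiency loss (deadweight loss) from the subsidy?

Deadweight loss = £126

Pre-subsidy: 684 - 9P = -148 + 7P gives P* = 52, Q* = 216.
With the rebate, buyers effectively pay Pb = Ps − 8, where Ps is the price sellers receive.
Demand in terms of Ps becomes Qd = 684 − 9(Ps − 8) = 756 - 9Ps. Setting this equal to supply: 756 - 9Ps = -148 + 7Ps, so Ps = 56.5.
Buyers pay Pb = 56.5 − 8 = 48.5; Q' = -148 + 7·56.5 = 247.5.
The subsidy expands output by 247.5 − 216 = 31.5 past the efficient level; on those units the gap between marginal cost and willingness to pay runs from 0 up to 8.
DWL = ½ × 8 × 31.5 = 126.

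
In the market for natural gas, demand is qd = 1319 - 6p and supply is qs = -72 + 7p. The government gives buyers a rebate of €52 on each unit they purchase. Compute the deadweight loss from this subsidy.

Deadweight loss = €4368

Pre-subsidy: 1319 - 6p = -72 + 7p gives p* = 107, q* = 677.
With the rebate, buyers effectively pay pb = ps − 52, where ps is the price sellers receive.
Demand in terms of ps becomes qd = 1319 − 6(ps − 52) = 1631 - 6ps. Setting this equal to supply: 1631 - 6ps = -72 + 7ps, so ps = 131.
Buyers pay pb = 131 − 52 = 79; q' = -72 + 7·131 = 845.
The subsidy expands output by 845 − 677 = 168 past the efficient level; on those units the gap between marginal cost and willingness to pay runs from 0 up to 52.
DWL = ½ × 52 × 168 = 4368.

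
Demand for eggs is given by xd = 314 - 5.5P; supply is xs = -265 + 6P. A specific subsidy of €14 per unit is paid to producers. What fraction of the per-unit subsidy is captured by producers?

Pre-subsidy: 314 - 5.5P = -265 + 6P gives P* = 1158/23, x* = 853/23.
With the subsidy, sellers receive Ps = Pb + 14 for each unit, where Pb is the price buyers pay.
Supply in terms of Pb becomes xs = -265 + 6(Pb + 14) = -181 + 6Pb. Setting this equal to demand: 314 - 5.5Pb = -181 + 6Pb, so Pb = 990/23.
Sellers receive Ps = 990/23 + 14 = 1312/23; x' = 314 − 5.5·(990/23) = 1777/23.
Buyers' price falls by P* − Pb = 1158/23 − 990/23 = 168/23; sellers' price rises by Ps − P* = 1312/23 − 1158/23 = 154/23.
So producers capture (154/23)/14 = 11/23 of each unit of subsidy.

Producer share = 11/23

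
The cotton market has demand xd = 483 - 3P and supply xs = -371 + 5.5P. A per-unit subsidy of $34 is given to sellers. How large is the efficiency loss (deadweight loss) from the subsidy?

Pre-subsidy: 483 - 3P = -371 + 5.5P gives P* = 1708/17, x* = 3087/17.
With the subsidy, sellers receive Ps = Pb + 34 for each unit, where Pb is the price buyers pay.
Supply in terms of Pb becomes xs = -371 + 5.5(Pb + 34) = -184 + 5.5Pb. Setting this equal to demand: 483 - 3Pb = -184 + 5.5Pb, so Pb = 1334/17.
Sellers receive Ps = 1334/17 + 34 = 1912/17; x' = 483 − 3·(1334/17) = 4209/17.
The subsidy expands output by 4209/17 − 3087/17 = 66 past the efficient level; on those units the gap between marginal cost and willingness to pay runs from 0 up to 34.
DWL = ½ × 34 × 66 = 1122.

Deadweight loss = $1122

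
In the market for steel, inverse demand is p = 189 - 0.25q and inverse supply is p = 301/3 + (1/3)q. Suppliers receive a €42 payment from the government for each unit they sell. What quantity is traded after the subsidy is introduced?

Pre-subsidy: 189 - 0.25q = 301/3 + (1/3)q gives q* = 152 and p* = 151.
With the subsidy, sellers receive ps = pb + 42 for each unit, where pb is the price buyers pay.
On the curves, pb = 189 - 0.25q and ps = 301/3 + (1/3)q; the wedge ps − pb = 42 gives 301/3 + (1/3)q − (189 - 0.25q) = 42, so q' = 224.
Then pb = 189 − 0.25·224 = 133 and ps = 301/3 + (1/3)·224 = 175.

q' = 224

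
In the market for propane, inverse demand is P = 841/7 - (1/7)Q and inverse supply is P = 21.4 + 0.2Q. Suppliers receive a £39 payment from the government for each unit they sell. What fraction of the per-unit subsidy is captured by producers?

Pre-subsidy: 841/7 - (1/7)Q = 21.4 + 0.2Q gives Q* = 288 and P* = 79.
With the subsidy, sellers receive Ps = Pb + 39 for each unit, where Pb is the price buyers pay.
On the curves, Pb = 841/7 - (1/7)Q and Ps = 21.4 + 0.2Q; the wedge Ps − Pb = 39 gives 21.4 + 0.2Q − (841/7 - (1/7)Q) = 39, so Q' = 401.75.
Then Pb = 841/7 − (1/7)·401.75 = 62.75 and Ps = 21.4 + 0.2·401.75 = 101.75.
Buyers' price falls by P* − Pb = 79 − 62.75 = 16.25; sellers' price rises by Ps − P* = 101.75 − 79 = 22.75.
So producers capture 22.75/39 = 7/12 of each unit of subsidy.

Producer share = 7/12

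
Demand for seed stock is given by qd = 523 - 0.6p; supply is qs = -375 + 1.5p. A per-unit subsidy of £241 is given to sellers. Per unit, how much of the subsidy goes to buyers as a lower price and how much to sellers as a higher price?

Pre-subsidy: 523 - 0.6p = -375 + 1.5p gives p* = 8980/21, q* = 1865/7.
With the subsidy, sellers receive ps = pb + 241 for each unit, where pb is the price buyers pay.
Supply in terms of pb becomes qs = -375 + 1.5(pb + 241) = -13.5 + 1.5pb. Setting this equal to demand: 523 - 0.6pb = -13.5 + 1.5pb, so pb = 5365/21.
Sellers receive ps = 5365/21 + 241 = 10426/21; q' = 523 − 0.6·(5365/21) = 2588/7.
Buyers' price falls by p* − pb = 8980/21 − 5365/21 = 1205/7; sellers' price rises by ps − p* = 10426/21 − 8980/21 = 482/7.

Buyers gain 1205/7 per unit; sellers gain 482/7 per unit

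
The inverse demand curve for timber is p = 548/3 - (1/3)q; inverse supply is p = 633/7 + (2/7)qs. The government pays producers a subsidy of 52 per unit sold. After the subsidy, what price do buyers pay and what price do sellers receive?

Buyers pay 105; sellers receive 157

Pre-subsidy: 548/3 - (1/3)q = 633/7 + (2/7)q gives q* = 149 and p* = 133.
With the subsidy, sellers receive ps = pb + 52 for each unit, where pb is the price buyers pay.
On the curves, pb = 548/3 - (1/3)q and ps = 633/7 + (2/7)q; the wedge ps − pb = 52 gives 633/7 + (2/7)q − (548/3 - (1/3)q) = 52, so q' = 233.
Then pb = 548/3 − (1/3)·233 = 105 and ps = 633/7 + (2/7)·233 = 157.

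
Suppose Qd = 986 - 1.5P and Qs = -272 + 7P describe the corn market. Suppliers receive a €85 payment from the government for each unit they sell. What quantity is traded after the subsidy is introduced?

Pre-subsidy: 986 - 1.5P = -272 + 7P gives P* = 148, Q* = 764.
With the subsidy, sellers receive Ps = Pb + 85 for each unit, where Pb is the price buyers pay.
Supply in terms of Pb becomes Qs = -272 + 7(Pb + 85) = 323 + 7Pb. Setting this equal to demand: 986 - 1.5Pb = 323 + 7Pb, so Pb = 78.
Sellers receive Ps = 78 + 85 = 163; Q' = 986 − 1.5·78 = 869.

Q' = 869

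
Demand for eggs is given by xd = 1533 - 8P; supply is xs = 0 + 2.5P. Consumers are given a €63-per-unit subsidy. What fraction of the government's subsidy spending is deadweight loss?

DWL / government spending = 12/97

Pre-subsidy: 1533 - 8P = 0 + 2.5P gives P* = 146, x* = 365.
With the rebate, buyers effectively pay Pb = Ps − 63, where Ps is the price sellers receive.
Demand in terms of Ps becomes xd = 1533 − 8(Ps − 63) = 2037 - 8Ps. Setting this equal to supply: 2037 - 8Ps = 0 + 2.5Ps, so Ps = 194.
Buyers pay Pb = 194 − 63 = 131; x' = 0 + 2.5·194 = 485.
ΔCS = ½(365 + 485)(146 − 131) = 6375; ΔPS = ½(365 + 485)(194 − 146) = 20400.
Government spending = 63 × 485 = 30555.
DWL = ½ × 63 × (485 − 365) = 3780; fraction = 3780 / 30555 = 12/97.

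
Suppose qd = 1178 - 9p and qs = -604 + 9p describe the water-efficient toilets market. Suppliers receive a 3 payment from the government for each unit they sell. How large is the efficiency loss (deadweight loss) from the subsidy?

Pre-subsidy: 1178 - 9p = -604 + 9p gives p* = 99, q* = 287.
With the subsidy, sellers receive ps = pb + 3 for each unit, where pb is the price buyers pay.
Supply in terms of pb becomes qs = -604 + 9(pb + 3) = -577 + 9pb. Setting this equal to demand: 1178 - 9pb = -577 + 9pb, so pb = 97.5.
Sellers receive ps = 97.5 + 3 = 100.5; q' = 1178 − 9·97.5 = 300.5.
The subsidy expands output by 300.5 − 287 = 13.5 past the efficient level; on those units the gap between marginal cost and willingness to pay runs from 0 up to 3.
DWL = ½ × 3 × 13.5 = 20.25.

Deadweight loss = 20.25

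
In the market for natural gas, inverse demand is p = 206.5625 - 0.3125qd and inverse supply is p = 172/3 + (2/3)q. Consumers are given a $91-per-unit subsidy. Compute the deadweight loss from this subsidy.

Pre-subsidy: 206.5625 - 0.3125q = 172/3 + (2/3)q gives q* = 7163/47 and p* = 7470/47.
With the rebate, buyers effectively pay pb = ps − 91, where ps is the price sellers receive.
On the curves, pb = 206.5625 - 0.3125q and ps = 172/3 + (2/3)q; the wedge ps − pb = 91 gives 172/3 + (2/3)q − (206.5625 - 0.3125q) = 91, so q' = 11531/47.
Then pb = 206.5625 − 0.3125·(11531/47) = 6105/47 and ps = 172/3 + (2/3)·(11531/47) = 10382/47.
The subsidy expands output by 11531/47 − 7163/47 = 4368/47 past the efficient level; on those units the gap between marginal cost and willingness to pay runs from 0 up to 91.
DWL = ½ × 91 × 4368/47 = 198744/47.

Deadweight loss = 198744/47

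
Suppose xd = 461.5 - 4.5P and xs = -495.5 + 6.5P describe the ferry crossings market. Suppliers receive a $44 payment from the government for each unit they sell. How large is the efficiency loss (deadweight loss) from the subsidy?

Deadweight loss = $2574

Pre-subsidy: 461.5 - 4.5P = -495.5 + 6.5P gives P* = 87, x* = 70.
With the subsidy, sellers receive Ps = Pb + 44 for each unit, where Pb is the price buyers pay.
Supply in terms of Pb becomes xs = -495.5 + 6.5(Pb + 44) = -209.5 + 6.5Pb. Setting this equal to demand: 461.5 - 4.5Pb = -209.5 + 6.5Pb, so Pb = 61.
Sellers receive Ps = 61 + 44 = 105; x' = 461.5 − 4.5·61 = 187.
The subsidy expands output by 187 − 70 = 117 past the efficient level; on those units the gap between marginal cost and willingness to pay runs from 0 up to 44.
DWL = ½ × 44 × 117 = 2574.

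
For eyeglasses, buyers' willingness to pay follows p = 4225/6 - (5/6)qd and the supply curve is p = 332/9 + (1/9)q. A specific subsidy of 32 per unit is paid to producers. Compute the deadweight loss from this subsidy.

Deadweight loss = 9216/17

Pre-subsidy: 4225/6 - (5/6)q = 332/9 + (1/9)q gives q* = 12011/17 and p* = 5885/51.
With the subsidy, sellers receive ps = pb + 32 for each unit, where pb is the price buyers pay.
On the curves, pb = 4225/6 - (5/6)q and ps = 332/9 + (1/9)q; the wedge ps − pb = 32 gives 332/9 + (1/9)q − (4225/6 - (5/6)q) = 32, so q' = 12587/17.
Then pb = 4225/6 − (5/6)·(12587/17) = 4445/51 and ps = 332/9 + (1/9)·(12587/17) = 6077/51.
The subsidy expands output by 12587/17 − 12011/17 = 576/17 past the efficient level; on those units the gap between marginal cost and willingness to pay runs from 0 up to 32.
DWL = ½ × 32 × 576/17 = 9216/17.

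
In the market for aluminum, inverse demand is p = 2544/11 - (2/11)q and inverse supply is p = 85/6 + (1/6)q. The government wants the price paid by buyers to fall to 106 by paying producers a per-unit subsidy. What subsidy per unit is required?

Required subsidy s = 23 per unit

At a buyer price of 106, quantity demanded is 1272 − 5.5·106 = 689.
Sellers supply 689 only when they receive ps = 85/6 + (1/6)·689 = 129.
s = ps − pb = 129 − 106 = 23.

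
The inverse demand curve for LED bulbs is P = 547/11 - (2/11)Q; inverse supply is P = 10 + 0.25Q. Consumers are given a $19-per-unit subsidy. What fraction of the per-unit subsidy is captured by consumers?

Consumer share = 8/19

Pre-subsidy: 547/11 - (2/11)Q = 10 + 0.25Q gives Q* = 92 and P* = 33.
With the rebate, buyers effectively pay Pb = Ps − 19, where Ps is the price sellers receive.
On the curves, Pb = 547/11 - (2/11)Q and Ps = 10 + 0.25Q; the wedge Ps − Pb = 19 gives 10 + 0.25Q − (547/11 - (2/11)Q) = 19, so Q' = 136.
Then Pb = 547/11 − (2/11)·136 = 25 and Ps = 10 + 0.25·136 = 44.
Buyers' price falls by P* − Pb = 33 − 25 = 8; sellers' price rises by Ps − P* = 44 − 33 = 11.
So consumers capture 8/19 = 8/19 of each unit of subsidy.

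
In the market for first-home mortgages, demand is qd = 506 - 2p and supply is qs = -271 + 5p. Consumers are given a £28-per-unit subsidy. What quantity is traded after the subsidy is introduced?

q' = 324

Pre-subsidy: 506 - 2p = -271 + 5p gives p* = 111, q* = 284.
With the rebate, buyers effectively pay pb = ps − 28, where ps is the price sellers receive.
Demand in terms of ps becomes qd = 506 − 2(ps − 28) = 562 - 2ps. Setting this equal to supply: 562 - 2ps = -271 + 5ps, so ps = 119.
Buyers pay pb = 119 − 28 = 91; q' = -271 + 5·119 = 324.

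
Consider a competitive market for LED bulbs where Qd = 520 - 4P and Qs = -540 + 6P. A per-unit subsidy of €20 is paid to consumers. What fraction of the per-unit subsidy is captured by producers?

Pre-subsidy: 520 - 4P = -540 + 6P gives P* = 106, Q* = 96.
With the rebate, buyers effectively pay Pb = Ps − 20, where Ps is the price sellers receive.
Demand in terms of Ps becomes Qd = 520 − 4(Ps − 20) = 600 - 4Ps. Setting this equal to supply: 600 - 4Ps = -540 + 6Ps, so Ps = 114.
Buyers pay Pb = 114 − 20 = 94; Q' = -540 + 6·114 = 144.
Buyers' price falls by P* − Pb = 106 − 94 = 12; sellers' price rises by Ps − P* = 114 − 106 = 8.
So producers capture 8/20 = 0.4 of each unit of subsidy.

Producer share = 0.4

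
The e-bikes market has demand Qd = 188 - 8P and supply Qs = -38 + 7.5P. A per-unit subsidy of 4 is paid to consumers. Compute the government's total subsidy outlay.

Pre-subsidy: 188 - 8P = -38 + 7.5P gives P* = 452/31, Q* = 2212/31.
With the rebate, buyers effectively pay Pb = Ps − 4, where Ps is the price sellers receive.
Demand in terms of Ps becomes Qd = 188 − 8(Ps − 4) = 220 - 8Ps. Setting this equal to supply: 220 - 8Ps = -38 + 7.5Ps, so Ps = 516/31.
Buyers pay Pb = 516/31 − 4 = 392/31; Q' = -38 + 7.5·(516/31) = 2692/31.
Government outlay = subsidy × quantity = 4 × 2692/31 = 10768/31.

Government cost = 10768/31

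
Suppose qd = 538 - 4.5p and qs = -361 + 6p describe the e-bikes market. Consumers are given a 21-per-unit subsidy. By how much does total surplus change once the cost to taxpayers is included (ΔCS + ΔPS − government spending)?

Net change in total surplus = -567

Pre-subsidy: 538 - 4.5p = -361 + 6p gives p* = 1798/21, q* = 1069/7.
With the rebate, buyers effectively pay pb = ps − 21, where ps is the price sellers receive.
Demand in terms of ps becomes qd = 538 − 4.5(ps − 21) = 632.5 - 4.5ps. Setting this equal to supply: 632.5 - 4.5ps = -361 + 6ps, so ps = 1987/21.
Buyers pay pb = 1987/21 − 21 = 1546/21; q' = -361 + 6·(1987/21) = 1447/7.
ΔCS = ½(1069/7 + 1447/7)(1798/21 − 1546/21) = 15096/7; ΔPS = ½(1069/7 + 1447/7)(1987/21 − 1798/21) = 11322/7.
Government spending = 21 × 1447/7 = 4341.
Net change = 15096/7 + 11322/7 − 4341 = -567. The loss equals the DWL triangle ½·21·54.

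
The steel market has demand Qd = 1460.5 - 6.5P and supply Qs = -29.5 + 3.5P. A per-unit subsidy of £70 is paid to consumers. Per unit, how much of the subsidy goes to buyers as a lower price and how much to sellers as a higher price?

Pre-subsidy: 1460.5 - 6.5P = -29.5 + 3.5P gives P* = 149, Q* = 492.
With the rebate, buyers effectively pay Pb = Ps − 70, where Ps is the price sellers receive.
Demand in terms of Ps becomes Qd = 1460.5 − 6.5(Ps − 70) = 1915.5 - 6.5Ps. Setting this equal to supply: 1915.5 - 6.5Ps = -29.5 + 3.5Ps, so Ps = 194.5.
Buyers pay Pb = 194.5 − 70 = 124.5; Q' = -29.5 + 3.5·194.5 = 651.25.
Buyers' price falls by P* − Pb = 149 − 124.5 = 24.5; sellers' price rises by Ps − P* = 194.5 − 149 = 45.5.

Buyers gain £24.5 per unit; sellers gain £45.5 per unit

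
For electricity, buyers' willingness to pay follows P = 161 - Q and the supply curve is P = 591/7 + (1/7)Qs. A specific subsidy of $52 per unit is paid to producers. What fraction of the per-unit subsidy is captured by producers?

Pre-subsidy: 161 - Q = 591/7 + (1/7)Q gives Q* = 67 and P* = 94.
With the subsidy, sellers receive Ps = Pb + 52 for each unit, where Pb is the price buyers pay.
On the curves, Pb = 161 - Q and Ps = 591/7 + (1/7)Q; the wedge Ps − Pb = 52 gives 591/7 + (1/7)Q − (161 - Q) = 52, so Q' = 112.5.
Then Pb = 161 − 1·112.5 = 48.5 and Ps = 591/7 + (1/7)·112.5 = 100.5.
Buyers' price falls by P* − Pb = 94 − 48.5 = 45.5; sellers' price rises by Ps − P* = 100.5 − 94 = 6.5.
So producers capture 6.5/52 = 0.125 of each unit of subsidy.

Producer share = 0.125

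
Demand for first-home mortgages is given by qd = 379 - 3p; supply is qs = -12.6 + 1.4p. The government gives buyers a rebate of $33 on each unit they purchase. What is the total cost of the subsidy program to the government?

Pre-subsidy: 379 - 3p = -12.6 + 1.4p gives p* = 89, q* = 112.
With the rebate, buyers effectively pay pb = ps − 33, where ps is the price sellers receive.
Demand in terms of ps becomes qd = 379 − 3(ps − 33) = 478 - 3ps. Setting this equal to supply: 478 - 3ps = -12.6 + 1.4ps, so ps = 111.5.
Buyers pay pb = 111.5 − 33 = 78.5; q' = -12.6 + 1.4·111.5 = 143.5.
Government outlay = subsidy × quantity = 33 × 143.5 = 4735.5.

Government cost = $4735.5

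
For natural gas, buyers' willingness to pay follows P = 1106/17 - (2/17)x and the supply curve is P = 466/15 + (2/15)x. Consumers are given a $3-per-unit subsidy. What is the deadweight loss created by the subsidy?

Deadweight loss = $17.9296875

Pre-subsidy: 1106/17 - (2/17)x = 466/15 + (2/15)x gives x* = 135.4375 and P* = 49.125.
With the rebate, buyers effectively pay Pb = Ps − 3, where Ps is the price sellers receive.
On the curves, Pb = 1106/17 - (2/17)x and Ps = 466/15 + (2/15)x; the wedge Ps − Pb = 3 gives 466/15 + (2/15)x − (1106/17 - (2/17)x) = 3, so x' = 147.390625.
Then Pb = 1106/17 − (2/17)·147.390625 = 47.71875 and Ps = 466/15 + (2/15)·147.390625 = 50.71875.
The subsidy expands output by 147.390625 − 135.4375 = 11.953125 past the efficient level; on those units the gap between marginal cost and willingness to pay runs from 0 up to 3.
DWL = ½ × 3 × 11.953125 = 17.9296875.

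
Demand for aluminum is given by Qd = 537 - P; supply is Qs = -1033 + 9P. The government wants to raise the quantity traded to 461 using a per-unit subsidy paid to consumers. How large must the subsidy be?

At Q = 461, invert demand for the buyer price: Pb = (537 − 461)/1 = 76; invert supply for the seller price: Ps = (461 − (-1033))/9 = 166.
The subsidy must fill the gap: s = Ps − Pb = 166 − 76 = 90.

Required subsidy s = 90 per unit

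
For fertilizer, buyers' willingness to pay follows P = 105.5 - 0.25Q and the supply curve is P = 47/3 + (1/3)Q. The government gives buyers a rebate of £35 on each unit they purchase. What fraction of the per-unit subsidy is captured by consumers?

Consumer share = 3/7

Pre-subsidy: 105.5 - 0.25Q = 47/3 + (1/3)Q gives Q* = 154 and P* = 67.
With the rebate, buyers effectively pay Pb = Ps − 35, where Ps is the price sellers receive.
On the curves, Pb = 105.5 - 0.25Q and Ps = 47/3 + (1/3)Q; the wedge Ps − Pb = 35 gives 47/3 + (1/3)Q − (105.5 - 0.25Q) = 35, so Q' = 214.
Then Pb = 105.5 − 0.25·214 = 52 and Ps = 47/3 + (1/3)·214 = 87.
Buyers' price falls by P* − Pb = 67 − 52 = 15; sellers' price rises by Ps − P* = 87 − 67 = 20.
So consumers capture 15/35 = 3/7 of each unit of subsidy.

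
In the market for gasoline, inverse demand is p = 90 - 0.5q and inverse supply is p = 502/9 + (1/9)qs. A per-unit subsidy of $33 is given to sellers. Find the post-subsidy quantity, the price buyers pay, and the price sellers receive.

Pre-subsidy: 90 - 0.5q = 502/9 + (1/9)q gives q* = 56 and p* = 62.
With the subsidy, sellers receive ps = pb + 33 for each unit, where pb is the price buyers pay.
On the curves, pb = 90 - 0.5q and ps = 502/9 + (1/9)q; the wedge ps − pb = 33 gives 502/9 + (1/9)q − (90 - 0.5q) = 33, so q' = 110.
Then pb = 90 − 0.5·110 = 35 and ps = 502/9 + (1/9)·110 = 68.

q' = 110; buyers pay $35; sellers receive $68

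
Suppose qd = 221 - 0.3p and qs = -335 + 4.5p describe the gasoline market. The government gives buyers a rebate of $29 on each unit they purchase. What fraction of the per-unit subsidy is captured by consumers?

Consumer share = 0.9375

Pre-subsidy: 221 - 0.3p = -335 + 4.5p gives p* = 695/6, q* = 186.25.
With the rebate, buyers effectively pay pb = ps − 29, where ps is the price sellers receive.
Demand in terms of ps becomes qd = 221 − 0.3(ps − 29) = 229.7 - 0.3ps. Setting this equal to supply: 229.7 - 0.3ps = -335 + 4.5ps, so ps = 5647/48.
Buyers pay pb = 5647/48 − 29 = 4255/48; q' = -335 + 4.5·(5647/48) = 194.40625.
Buyers' price falls by p* − pb = 695/6 − 4255/48 = 27.1875; sellers' price rises by ps − p* = 5647/48 − 695/6 = 1.8125.
So consumers capture 27.1875/29 = 0.9375 of each unit of subsidy.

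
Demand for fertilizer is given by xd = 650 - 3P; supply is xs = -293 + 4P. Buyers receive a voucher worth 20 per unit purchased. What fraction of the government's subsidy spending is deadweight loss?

DWL / government spending = 120/1961

Pre-subsidy: 650 - 3P = -293 + 4P gives P* = 943/7, x* = 1721/7.
With the rebate, buyers effectively pay Pb = Ps − 20, where Ps is the price sellers receive.
Demand in terms of Ps becomes xd = 650 − 3(Ps − 20) = 710 - 3Ps. Setting this equal to supply: 710 - 3Ps = -293 + 4Ps, so Ps = 1003/7.
Buyers pay Pb = 1003/7 − 20 = 863/7; x' = -293 + 4·(1003/7) = 1961/7.
ΔCS = ½(1721/7 + 1961/7)(943/7 − 863/7) = 21040/7; ΔPS = ½(1721/7 + 1961/7)(1003/7 − 943/7) = 15780/7.
Government spending = 20 × 1961/7 = 39220/7.
DWL = ½ × 20 × (1961/7 − 1721/7) = 2400/7; fraction = (2400/7) / (39220/7) = 120/1961.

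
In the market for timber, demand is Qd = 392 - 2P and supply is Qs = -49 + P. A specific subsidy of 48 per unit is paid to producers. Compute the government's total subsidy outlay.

Government cost = 6240

Pre-subsidy: 392 - 2P = -49 + P gives P* = 147, Q* = 98.
With the subsidy, sellers receive Ps = Pb + 48 for each unit, where Pb is the price buyers pay.
Supply in terms of Pb becomes Qs = -49 + 1(Pb + 48) = -1 + Pb. Setting this equal to demand: 392 - 2Pb = -1 + Pb, so Pb = 131.
Sellers receive Ps = 131 + 48 = 179; Q' = 392 − 2·131 = 130.
Government outlay = subsidy × quantity = 48 × 130 = 6240.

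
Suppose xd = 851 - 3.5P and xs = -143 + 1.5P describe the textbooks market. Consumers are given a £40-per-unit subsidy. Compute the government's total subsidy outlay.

Government cost = £7888

Pre-subsidy: 851 - 3.5P = -143 + 1.5P gives P* = 198.8, x* = 155.2.
With the rebate, buyers effectively pay Pb = Ps − 40, where Ps is the price sellers receive.
Demand in terms of Ps becomes xd = 851 − 3.5(Ps − 40) = 991 - 3.5Ps. Setting this equal to supply: 991 - 3.5Ps = -143 + 1.5Ps, so Ps = 226.8.
Buyers pay Pb = 226.8 − 40 = 186.8; x' = -143 + 1.5·226.8 = 197.2.
Government outlay = subsidy × quantity = 40 × 197.2 = 7888.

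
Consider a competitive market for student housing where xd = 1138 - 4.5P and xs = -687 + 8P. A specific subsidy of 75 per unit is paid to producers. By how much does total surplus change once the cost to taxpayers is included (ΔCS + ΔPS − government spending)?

Pre-subsidy: 1138 - 4.5P = -687 + 8P gives P* = 146, x* = 481.
With the subsidy, sellers receive Ps = Pb + 75 for each unit, where Pb is the price buyers pay.
Supply in terms of Pb becomes xs = -687 + 8(Pb + 75) = -87 + 8Pb. Setting this equal to demand: 1138 - 4.5Pb = -87 + 8Pb, so Pb = 98.
Sellers receive Ps = 98 + 75 = 173; x' = 1138 − 4.5·98 = 697.
ΔCS = ½(481 + 697)(146 − 98) = 28272; ΔPS = ½(481 + 697)(173 − 146) = 15903.
Government spending = 75 × 697 = 52275.
Net change = 28272 + 15903 − 52275 = -8100. The loss equals the DWL triangle ½·75·216.

Net change in total surplus = -8100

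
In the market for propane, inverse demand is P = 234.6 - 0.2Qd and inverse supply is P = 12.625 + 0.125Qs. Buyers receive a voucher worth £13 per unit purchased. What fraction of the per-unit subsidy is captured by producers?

Producer share = 5/13

Pre-subsidy: 234.6 - 0.2Q = 12.625 + 0.125Q gives Q* = 683 and P* = 98.
With the rebate, buyers effectively pay Pb = Ps − 13, where Ps is the price sellers receive.
On the curves, Pb = 234.6 - 0.2Q and Ps = 12.625 + 0.125Q; the wedge Ps − Pb = 13 gives 12.625 + 0.125Q − (234.6 - 0.2Q) = 13, so Q' = 723.
Then Pb = 234.6 − 0.2·723 = 90 and Ps = 12.625 + 0.125·723 = 103.
Buyers' price falls by P* − Pb = 98 − 90 = 8; sellers' price rises by Ps − P* = 103 − 98 = 5.
So producers capture 5/13 = 5/13 of each unit of subsidy.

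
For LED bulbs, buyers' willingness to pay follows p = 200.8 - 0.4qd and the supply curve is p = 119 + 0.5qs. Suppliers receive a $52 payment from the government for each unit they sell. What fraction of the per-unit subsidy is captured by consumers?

Pre-subsidy: 200.8 - 0.4q = 119 + 0.5q gives q* = 818/9 and p* = 1480/9.
With the subsidy, sellers receive ps = pb + 52 for each unit, where pb is the price buyers pay.
On the curves, pb = 200.8 - 0.4q and ps = 119 + 0.5q; the wedge ps − pb = 52 gives 119 + 0.5q − (200.8 - 0.4q) = 52, so q' = 446/3.
Then pb = 200.8 − 0.4·(446/3) = 424/3 and ps = 119 + 0.5·(446/3) = 580/3.
Buyers' price falls by p* − pb = 1480/9 − 424/3 = 208/9; sellers' price rises by ps − p* = 580/3 − 1480/9 = 260/9.
So consumers capture (208/9)/52 = 4/9 of each unit of subsidy.

Consumer share = 4/9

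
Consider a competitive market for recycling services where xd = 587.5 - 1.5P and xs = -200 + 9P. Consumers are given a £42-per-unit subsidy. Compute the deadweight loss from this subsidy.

Deadweight loss = £1134

Pre-subsidy: 587.5 - 1.5P = -200 + 9P gives P* = 75, x* = 475.
With the rebate, buyers effectively pay Pb = Ps − 42, where Ps is the price sellers receive.
Demand in terms of Ps becomes xd = 587.5 − 1.5(Ps − 42) = 650.5 - 1.5Ps. Setting this equal to supply: 650.5 - 1.5Ps = -200 + 9Ps, so Ps = 81.
Buyers pay Pb = 81 − 42 = 39; x' = -200 + 9·81 = 529.
The subsidy expands output by 529 − 475 = 54 past the efficient level; on those units the gap between marginal cost and willingness to pay runs from 0 up to 42.
DWL = ½ × 42 × 54 = 1134.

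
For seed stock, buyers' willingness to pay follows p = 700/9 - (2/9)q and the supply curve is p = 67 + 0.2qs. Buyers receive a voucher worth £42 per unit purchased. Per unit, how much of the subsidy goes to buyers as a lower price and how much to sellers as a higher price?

Pre-subsidy: 700/9 - (2/9)q = 67 + 0.2q gives q* = 485/19 and p* = 1370/19.
With the rebate, buyers effectively pay pb = ps − 42, where ps is the price sellers receive.
On the curves, pb = 700/9 - (2/9)q and ps = 67 + 0.2q; the wedge ps − pb = 42 gives 67 + 0.2q − (700/9 - (2/9)q) = 42, so q' = 125.
Then pb = 700/9 − (2/9)·125 = 50 and ps = 67 + 0.2·125 = 92.
Buyers' price falls by p* − pb = 1370/19 − 50 = 420/19; sellers' price rises by ps − p* = 92 − 1370/19 = 378/19.

Buyers gain 420/19 per unit; sellers gain 378/19 per unit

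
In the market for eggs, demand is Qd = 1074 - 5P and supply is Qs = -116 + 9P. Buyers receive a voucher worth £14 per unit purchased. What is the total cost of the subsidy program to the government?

Pre-subsidy: 1074 - 5P = -116 + 9P gives P* = 85, Q* = 649.
With the rebate, buyers effectively pay Pb = Ps − 14, where Ps is the price sellers receive.
Demand in terms of Ps becomes Qd = 1074 − 5(Ps − 14) = 1144 - 5Ps. Setting this equal to supply: 1144 - 5Ps = -116 + 9Ps, so Ps = 90.
Buyers pay Pb = 90 − 14 = 76; Q' = -116 + 9·90 = 694.
Government outlay = subsidy × quantity = 14 × 694 = 9716.

Government cost = £9716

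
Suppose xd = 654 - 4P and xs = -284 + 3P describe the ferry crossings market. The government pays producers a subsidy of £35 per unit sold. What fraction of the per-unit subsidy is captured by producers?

Producer share = 4/7

Pre-subsidy: 654 - 4P = -284 + 3P gives P* = 134, x* = 118.
With the subsidy, sellers receive Ps = Pb + 35 for each unit, where Pb is the price buyers pay.
Supply in terms of Pb becomes xs = -284 + 3(Pb + 35) = -179 + 3Pb. Setting this equal to demand: 654 - 4Pb = -179 + 3Pb, so Pb = 119.
Sellers receive Ps = 119 + 35 = 154; x' = 654 − 4·119 = 178.
Buyers' price falls by P* − Pb = 134 − 119 = 15; sellers' price rises by Ps − P* = 154 − 134 = 20.
So producers capture 20/35 = 4/7 of each unit of subsidy.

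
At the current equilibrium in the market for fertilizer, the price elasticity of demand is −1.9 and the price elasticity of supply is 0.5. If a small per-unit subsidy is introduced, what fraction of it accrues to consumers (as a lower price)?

Consumer share = 5/24

For a small subsidy around the equilibrium, the benefit split depends on the relative slopes, which at a point are proportional to the elasticities.
Buyer share = εs/(εs + |εd|) = 0.5/(0.5 + 1.9) = 5/24; seller share = |εd|/(εs + |εd|) = 19/24.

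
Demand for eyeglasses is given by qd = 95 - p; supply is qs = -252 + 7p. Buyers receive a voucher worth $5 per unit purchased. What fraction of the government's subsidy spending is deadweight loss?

DWL / government spending = 0.0390625

Pre-subsidy: 95 - p = -252 + 7p gives p* = 43.375, q* = 51.625.
With the rebate, buyers effectively pay pb = ps − 5, where ps is the price sellers receive.
Demand in terms of ps becomes qd = 95 − 1(ps − 5) = 100 - ps. Setting this equal to supply: 100 - ps = -252 + 7ps, so ps = 44.
Buyers pay pb = 44 − 5 = 39; q' = -252 + 7·44 = 56.
ΔCS = ½(51.625 + 56)(43.375 − 39) = 235.4296875; ΔPS = ½(51.625 + 56)(44 − 43.375) = 33.6328125.
Government spending = 5 × 56 = 280.
DWL = ½ × 5 × (56 − 51.625) = 10.9375; fraction = 10.9375 / 280 = 0.0390625.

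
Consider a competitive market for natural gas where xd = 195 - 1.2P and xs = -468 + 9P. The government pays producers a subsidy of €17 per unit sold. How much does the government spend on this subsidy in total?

Government cost = €2295

Pre-subsidy: 195 - 1.2P = -468 + 9P gives P* = 65, x* = 117.
With the subsidy, sellers receive Ps = Pb + 17 for each unit, where Pb is the price buyers pay.
Supply in terms of Pb becomes xs = -468 + 9(Pb + 17) = -315 + 9Pb. Setting this equal to demand: 195 - 1.2Pb = -315 + 9Pb, so Pb = 50.
Sellers receive Ps = 50 + 17 = 67; x' = 195 − 1.2·50 = 135.
Government outlay = subsidy × quantity = 17 × 135 = 2295.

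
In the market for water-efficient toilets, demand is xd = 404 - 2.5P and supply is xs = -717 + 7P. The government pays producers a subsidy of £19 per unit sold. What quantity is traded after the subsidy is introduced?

Pre-subsidy: 404 - 2.5P = -717 + 7P gives P* = 118, x* = 109.
With the subsidy, sellers receive Ps = Pb + 19 for each unit, where Pb is the price buyers pay.
Supply in terms of Pb becomes xs = -717 + 7(Pb + 19) = -584 + 7Pb. Setting this equal to demand: 404 - 2.5Pb = -584 + 7Pb, so Pb = 104.
Sellers receive Ps = 104 + 19 = 123; x' = 404 − 2.5·104 = 144.

x' = 144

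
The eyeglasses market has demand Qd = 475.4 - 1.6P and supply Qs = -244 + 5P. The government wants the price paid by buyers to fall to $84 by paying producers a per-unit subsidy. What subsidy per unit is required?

Required subsidy s = $33 per unit

At a buyer price of 84, quantity demanded is 475.4 − 1.6·84 = 341.
Sellers supply 341 only when they receive Ps with -244 + 5·Ps = 341, i.e. Ps = 117.
s = Ps − Pb = 117 − 84 = 33.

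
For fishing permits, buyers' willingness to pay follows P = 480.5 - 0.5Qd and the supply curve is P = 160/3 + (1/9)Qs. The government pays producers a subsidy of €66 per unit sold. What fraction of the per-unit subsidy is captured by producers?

Pre-subsidy: 480.5 - 0.5Q = 160/3 + (1/9)Q gives Q* = 699 and P* = 131.
With the subsidy, sellers receive Ps = Pb + 66 for each unit, where Pb is the price buyers pay.
On the curves, Pb = 480.5 - 0.5Q and Ps = 160/3 + (1/9)Q; the wedge Ps − Pb = 66 gives 160/3 + (1/9)Q − (480.5 - 0.5Q) = 66, so Q' = 807.
Then Pb = 480.5 − 0.5·807 = 77 and Ps = 160/3 + (1/9)·807 = 143.
Buyers' price falls by P* − Pb = 131 − 77 = 54; sellers' price rises by Ps − P* = 143 − 131 = 12.
So producers capture 12/66 = 2/11 of each unit of subsidy.

Producer share = 2/11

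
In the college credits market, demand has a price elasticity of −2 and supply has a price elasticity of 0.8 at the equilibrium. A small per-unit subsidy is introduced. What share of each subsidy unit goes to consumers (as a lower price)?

For a small subsidy around the equilibrium, the benefit split depends on the relative slopes, which at a point are proportional to the elasticities.
Buyer share = εs/(εs + |εd|) = 0.8/(0.8 + 2) = 2/7; seller share = |εd|/(εs + |εd|) = 5/7.

Consumer share = 2/7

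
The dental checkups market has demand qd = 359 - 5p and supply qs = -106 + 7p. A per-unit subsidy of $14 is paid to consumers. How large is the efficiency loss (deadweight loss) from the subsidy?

Pre-subsidy: 359 - 5p = -106 + 7p gives p* = 38.75, q* = 165.25.
With the rebate, buyers effectively pay pb = ps − 14, where ps is the price sellers receive.
Demand in terms of ps becomes qd = 359 − 5(ps − 14) = 429 - 5ps. Setting this equal to supply: 429 - 5ps = -106 + 7ps, so ps = 535/12.
Buyers pay pb = 535/12 − 14 = 367/12; q' = -106 + 7·(535/12) = 2473/12.
The subsidy expands output by 2473/12 − 165.25 = 245/6 past the efficient level; on those units the gap between marginal cost and willingness to pay runs from 0 up to 14.
DWL = ½ × 14 × 245/6 = 1715/6.

Deadweight loss = 1715/6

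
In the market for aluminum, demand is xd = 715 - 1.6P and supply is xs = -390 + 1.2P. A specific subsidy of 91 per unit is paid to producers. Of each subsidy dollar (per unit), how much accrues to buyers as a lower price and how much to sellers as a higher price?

Pre-subsidy: 715 - 1.6P = -390 + 1.2P gives P* = 5525/14, x* = 585/7.
With the subsidy, sellers receive Ps = Pb + 91 for each unit, where Pb is the price buyers pay.
Supply in terms of Pb becomes xs = -390 + 1.2(Pb + 91) = -280.8 + 1.2Pb. Setting this equal to demand: 715 - 1.6Pb = -280.8 + 1.2Pb, so Pb = 4979/14.
Sellers receive Ps = 4979/14 + 91 = 6253/14; x' = 715 − 1.6·(4979/14) = 5109/35.
Buyers' price falls by P* − Pb = 5525/14 − 4979/14 = 39; sellers' price rises by Ps − P* = 6253/14 − 5525/14 = 52.

Buyers gain 39 per unit; sellers gain 52 per unit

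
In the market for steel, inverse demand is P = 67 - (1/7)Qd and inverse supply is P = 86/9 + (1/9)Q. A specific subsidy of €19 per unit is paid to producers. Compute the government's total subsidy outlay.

Government cost = €5719

Pre-subsidy: 67 - (1/7)Q = 86/9 + (1/9)Q gives Q* = 226.1875 and P* = 34.6875.
With the subsidy, sellers receive Ps = Pb + 19 for each unit, where Pb is the price buyers pay.
On the curves, Pb = 67 - (1/7)Q and Ps = 86/9 + (1/9)Q; the wedge Ps − Pb = 19 gives 86/9 + (1/9)Q − (67 - (1/7)Q) = 19, so Q' = 301.
Then Pb = 67 − (1/7)·301 = 24 and Ps = 86/9 + (1/9)·301 = 43.
Government outlay = subsidy × quantity = 19 × 301 = 5719.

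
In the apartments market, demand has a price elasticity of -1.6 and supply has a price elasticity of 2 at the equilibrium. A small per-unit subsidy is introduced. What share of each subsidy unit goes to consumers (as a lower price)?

Consumer share = 5/9

For a small subsidy around the equilibrium, the benefit split depends on the relative slopes, which at a point are proportional to the elasticities.
Buyer share = εs/(εs + |εd|) = 2/(2 + 1.6) = 5/9; seller share = |εd|/(εs + |εd|) = 4/9.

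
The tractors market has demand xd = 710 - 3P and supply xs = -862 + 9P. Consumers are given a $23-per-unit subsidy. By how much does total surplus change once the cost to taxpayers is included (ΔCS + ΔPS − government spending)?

Pre-subsidy: 710 - 3P = -862 + 9P gives P* = 131, x* = 317.
With the rebate, buyers effectively pay Pb = Ps − 23, where Ps is the price sellers receive.
Demand in terms of Ps becomes xd = 710 − 3(Ps − 23) = 779 - 3Ps. Setting this equal to supply: 779 - 3Ps = -862 + 9Ps, so Ps = 136.75.
Buyers pay Pb = 136.75 − 23 = 113.75; x' = -862 + 9·136.75 = 368.75.
ΔCS = ½(317 + 368.75)(131 − 113.75) = 5914.59375; ΔPS = ½(317 + 368.75)(136.75 − 131) = 1971.53125.
Government spending = 23 × 368.75 = 8481.25.
Net change = 5914.59375 + 1971.53125 − 8481.25 = -595.125. The loss equals the DWL triangle ½·23·51.75.

Net change in total surplus = -$595.125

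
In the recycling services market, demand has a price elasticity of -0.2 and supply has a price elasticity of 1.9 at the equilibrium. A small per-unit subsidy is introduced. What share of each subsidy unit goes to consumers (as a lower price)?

For a small subsidy around the equilibrium, the benefit split depends on the relative slopes, which at a point are proportional to the elasticities.
Buyer share = εs/(εs + |εd|) = 1.9/(1.9 + 0.2) = 19/21; seller share = |εd|/(εs + |εd|) = 2/21.

Consumer share = 19/21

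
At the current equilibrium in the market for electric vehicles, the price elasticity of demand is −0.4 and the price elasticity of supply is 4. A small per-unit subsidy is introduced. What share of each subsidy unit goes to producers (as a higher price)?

Producer share = 1/11

For a small subsidy around the equilibrium, the benefit split depends on the relative slopes, which at a point are proportional to the elasticities.
Buyer share = εs/(εs + |εd|) = 4/(4 + 0.4) = 10/11; seller share = |εd|/(εs + |εd|) = 1/11.
So producers capture 1/11 of the subsidy.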